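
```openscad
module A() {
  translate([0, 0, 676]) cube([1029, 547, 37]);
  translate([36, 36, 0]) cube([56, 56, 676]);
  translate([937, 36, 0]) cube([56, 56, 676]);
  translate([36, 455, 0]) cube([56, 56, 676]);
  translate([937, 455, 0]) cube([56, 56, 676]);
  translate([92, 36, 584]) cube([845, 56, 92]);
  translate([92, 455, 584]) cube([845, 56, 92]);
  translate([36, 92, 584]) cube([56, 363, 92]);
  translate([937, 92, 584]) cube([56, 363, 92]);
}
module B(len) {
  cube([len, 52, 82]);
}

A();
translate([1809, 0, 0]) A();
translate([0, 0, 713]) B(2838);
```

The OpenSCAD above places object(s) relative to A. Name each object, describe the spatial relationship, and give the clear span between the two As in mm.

A is a table. B is a beam. A beam spans the tops of two tables. The clear span between the two tables is 780 mm.

Second table starts at x = 1809; first ends at x = 1029; clear span = 1809 − 1029 = 780 mm.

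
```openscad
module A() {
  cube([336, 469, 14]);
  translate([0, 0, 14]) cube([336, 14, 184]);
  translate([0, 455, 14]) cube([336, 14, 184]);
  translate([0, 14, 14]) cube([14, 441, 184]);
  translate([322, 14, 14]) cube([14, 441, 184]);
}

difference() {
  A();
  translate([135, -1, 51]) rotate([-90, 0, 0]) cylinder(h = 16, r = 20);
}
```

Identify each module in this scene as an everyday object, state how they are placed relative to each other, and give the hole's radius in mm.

The subtracted cylinder has r = 20 mm.

A is an open box. The open box has a circular hole through its front wall. The hole's radius is 20 mm.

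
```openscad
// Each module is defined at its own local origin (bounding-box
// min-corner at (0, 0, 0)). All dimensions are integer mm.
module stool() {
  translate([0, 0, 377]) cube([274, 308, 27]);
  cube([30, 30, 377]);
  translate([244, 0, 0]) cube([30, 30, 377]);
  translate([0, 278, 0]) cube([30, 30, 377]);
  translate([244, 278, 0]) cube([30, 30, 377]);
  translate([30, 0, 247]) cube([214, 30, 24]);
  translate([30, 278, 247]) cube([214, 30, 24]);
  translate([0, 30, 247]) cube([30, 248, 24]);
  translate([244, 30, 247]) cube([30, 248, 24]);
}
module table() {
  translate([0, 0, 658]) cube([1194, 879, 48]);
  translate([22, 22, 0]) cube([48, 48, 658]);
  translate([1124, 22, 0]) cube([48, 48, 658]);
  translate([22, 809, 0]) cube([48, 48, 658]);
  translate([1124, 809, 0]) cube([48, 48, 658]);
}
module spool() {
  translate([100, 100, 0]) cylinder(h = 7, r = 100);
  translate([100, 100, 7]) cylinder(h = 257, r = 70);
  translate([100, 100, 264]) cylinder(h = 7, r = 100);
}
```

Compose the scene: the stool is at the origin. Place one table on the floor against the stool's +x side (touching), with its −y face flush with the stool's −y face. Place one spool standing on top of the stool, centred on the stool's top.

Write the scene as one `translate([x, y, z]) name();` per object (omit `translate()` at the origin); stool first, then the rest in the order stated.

stool();
translate([274, 0, 0]) table();
translate([37, 54, 404]) spool();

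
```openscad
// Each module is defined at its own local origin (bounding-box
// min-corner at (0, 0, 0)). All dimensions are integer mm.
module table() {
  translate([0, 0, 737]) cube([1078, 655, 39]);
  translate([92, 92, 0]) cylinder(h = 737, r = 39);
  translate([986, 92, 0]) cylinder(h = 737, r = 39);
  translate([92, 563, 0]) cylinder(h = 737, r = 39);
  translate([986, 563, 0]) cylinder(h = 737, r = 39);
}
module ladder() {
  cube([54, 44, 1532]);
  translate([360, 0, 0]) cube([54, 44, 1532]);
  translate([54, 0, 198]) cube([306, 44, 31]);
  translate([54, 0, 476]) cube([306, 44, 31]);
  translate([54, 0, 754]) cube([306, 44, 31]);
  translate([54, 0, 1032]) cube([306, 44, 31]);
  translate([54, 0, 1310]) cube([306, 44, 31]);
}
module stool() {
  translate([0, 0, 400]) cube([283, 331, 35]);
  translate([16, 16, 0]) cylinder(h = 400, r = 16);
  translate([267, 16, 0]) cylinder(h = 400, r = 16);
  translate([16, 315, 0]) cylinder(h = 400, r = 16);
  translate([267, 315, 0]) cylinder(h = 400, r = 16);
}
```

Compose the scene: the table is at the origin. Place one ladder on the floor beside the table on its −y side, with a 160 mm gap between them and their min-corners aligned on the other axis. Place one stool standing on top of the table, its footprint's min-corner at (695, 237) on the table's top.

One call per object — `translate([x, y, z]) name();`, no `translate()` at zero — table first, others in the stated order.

table();
translate([0, -204, 0]) ladder();
translate([695, 237, 776]) stool();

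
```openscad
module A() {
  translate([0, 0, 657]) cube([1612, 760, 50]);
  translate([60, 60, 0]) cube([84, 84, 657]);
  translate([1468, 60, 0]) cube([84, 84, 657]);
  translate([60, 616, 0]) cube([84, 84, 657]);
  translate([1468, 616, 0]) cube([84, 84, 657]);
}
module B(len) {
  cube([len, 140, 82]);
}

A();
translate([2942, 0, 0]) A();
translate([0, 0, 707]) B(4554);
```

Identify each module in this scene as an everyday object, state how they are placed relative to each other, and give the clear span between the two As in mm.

Second table starts at x = 2942; first ends at x = 1612; clear span = 2942 − 1612 = 1330 mm.

A is a table. B is a beam. A beam spans the tops of two tables. The clear span between the two tables is 1330 mm.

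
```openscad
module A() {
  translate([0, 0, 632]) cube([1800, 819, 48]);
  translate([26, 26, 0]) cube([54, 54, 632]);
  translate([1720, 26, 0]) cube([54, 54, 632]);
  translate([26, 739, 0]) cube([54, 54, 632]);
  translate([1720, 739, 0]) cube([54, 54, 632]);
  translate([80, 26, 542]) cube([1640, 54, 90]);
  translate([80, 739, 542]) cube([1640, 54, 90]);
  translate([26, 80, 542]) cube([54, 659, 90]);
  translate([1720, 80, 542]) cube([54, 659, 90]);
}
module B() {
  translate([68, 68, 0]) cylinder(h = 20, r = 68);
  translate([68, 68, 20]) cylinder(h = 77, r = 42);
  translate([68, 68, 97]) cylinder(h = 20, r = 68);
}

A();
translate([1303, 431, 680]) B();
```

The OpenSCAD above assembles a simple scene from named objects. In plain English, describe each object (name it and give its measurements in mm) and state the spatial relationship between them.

A is a table: top 1800 mm (x) × 819 mm (y), 48 mm thick, upper face at z = 680 mm, on four 54×54 mm square legs, each inset 26 mm from the nearest pair of top edges, running from z = 0 to the bottom of the top. Four apron rails, 54 mm thick and 90 mm tall, run between adjacent legs with their top edges flush with the underside of the top and their outer faces flush with the legs' outer faces.

B is a spool: two coaxial disc flanges of radius 68 mm and thickness 20 mm, joined by a core cylinder of radius 42 mm and height 77 mm. The lower flange rests on z = 0 and the three cylinders share a vertical axis.

The spool is on top of the table.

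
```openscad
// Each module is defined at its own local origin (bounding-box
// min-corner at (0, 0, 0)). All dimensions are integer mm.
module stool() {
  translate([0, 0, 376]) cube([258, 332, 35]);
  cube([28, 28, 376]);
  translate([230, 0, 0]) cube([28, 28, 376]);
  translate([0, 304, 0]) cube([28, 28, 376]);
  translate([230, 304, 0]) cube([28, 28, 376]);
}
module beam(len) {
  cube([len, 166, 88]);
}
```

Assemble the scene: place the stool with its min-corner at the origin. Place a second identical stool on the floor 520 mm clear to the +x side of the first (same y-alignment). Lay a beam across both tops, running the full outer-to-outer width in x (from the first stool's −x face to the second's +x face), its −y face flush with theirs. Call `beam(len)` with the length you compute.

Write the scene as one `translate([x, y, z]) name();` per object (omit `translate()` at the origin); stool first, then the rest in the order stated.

stool();
translate([778, 0, 0]) stool();
translate([0, 0, 411]) beam(1036);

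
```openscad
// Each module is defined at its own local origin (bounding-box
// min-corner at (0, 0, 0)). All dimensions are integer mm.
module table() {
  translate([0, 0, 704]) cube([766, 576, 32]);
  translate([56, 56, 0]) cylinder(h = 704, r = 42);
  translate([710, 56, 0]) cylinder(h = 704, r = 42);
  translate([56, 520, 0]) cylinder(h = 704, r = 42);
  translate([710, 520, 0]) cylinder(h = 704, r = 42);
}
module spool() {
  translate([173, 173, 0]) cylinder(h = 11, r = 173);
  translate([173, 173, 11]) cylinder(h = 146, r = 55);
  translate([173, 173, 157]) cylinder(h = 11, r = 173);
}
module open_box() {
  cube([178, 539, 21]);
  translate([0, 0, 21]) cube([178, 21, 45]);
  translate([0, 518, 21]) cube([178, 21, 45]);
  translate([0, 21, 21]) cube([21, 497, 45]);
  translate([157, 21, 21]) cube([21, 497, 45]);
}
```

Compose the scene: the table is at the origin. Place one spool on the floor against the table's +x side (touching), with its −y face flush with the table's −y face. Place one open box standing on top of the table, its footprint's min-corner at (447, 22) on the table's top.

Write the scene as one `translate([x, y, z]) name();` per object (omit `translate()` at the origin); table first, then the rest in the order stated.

table();
translate([766, 0, 0]) spool();
translate([447, 22, 736]) open_box();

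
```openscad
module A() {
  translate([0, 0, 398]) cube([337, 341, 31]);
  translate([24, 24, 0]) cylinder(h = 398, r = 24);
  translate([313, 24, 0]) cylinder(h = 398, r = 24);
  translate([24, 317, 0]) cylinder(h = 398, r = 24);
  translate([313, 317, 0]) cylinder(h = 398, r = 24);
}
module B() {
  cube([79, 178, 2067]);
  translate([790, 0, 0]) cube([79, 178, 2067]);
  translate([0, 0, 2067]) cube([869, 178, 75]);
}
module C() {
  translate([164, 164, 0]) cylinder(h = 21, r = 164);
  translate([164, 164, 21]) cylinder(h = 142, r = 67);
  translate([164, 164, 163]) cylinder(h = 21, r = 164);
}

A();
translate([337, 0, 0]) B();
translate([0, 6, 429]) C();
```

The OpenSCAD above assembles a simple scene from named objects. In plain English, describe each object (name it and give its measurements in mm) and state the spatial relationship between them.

A is a four-legged stool. The seat is a 337×341×31 mm slab whose top surface is at z = 429 mm; four round legs, each 48 mm in diameter, run from the floor (z = 0) to the underside of the seat, each leg's axis is inset half a diameter from the nearest pair of seat edges (so the leg's bounding box is flush with the corner).

B is a rectangular door frame: two vertical jambs of 79×178 mm section, 2067 mm tall, with a clear opening 711 mm wide between their inner faces. A header 75 mm tall and 178 mm deep lies on top of the jambs and spans the full outside width.

C is a spool: two coaxial disc flanges of radius 164 mm and thickness 21 mm, joined by a core cylinder of radius 67 mm and height 142 mm. The lower flange rests on z = 0 and the three cylinders share a vertical axis.

The door frame is against the stool's +x side, with their −y faces flush. The spool is on top of the stool.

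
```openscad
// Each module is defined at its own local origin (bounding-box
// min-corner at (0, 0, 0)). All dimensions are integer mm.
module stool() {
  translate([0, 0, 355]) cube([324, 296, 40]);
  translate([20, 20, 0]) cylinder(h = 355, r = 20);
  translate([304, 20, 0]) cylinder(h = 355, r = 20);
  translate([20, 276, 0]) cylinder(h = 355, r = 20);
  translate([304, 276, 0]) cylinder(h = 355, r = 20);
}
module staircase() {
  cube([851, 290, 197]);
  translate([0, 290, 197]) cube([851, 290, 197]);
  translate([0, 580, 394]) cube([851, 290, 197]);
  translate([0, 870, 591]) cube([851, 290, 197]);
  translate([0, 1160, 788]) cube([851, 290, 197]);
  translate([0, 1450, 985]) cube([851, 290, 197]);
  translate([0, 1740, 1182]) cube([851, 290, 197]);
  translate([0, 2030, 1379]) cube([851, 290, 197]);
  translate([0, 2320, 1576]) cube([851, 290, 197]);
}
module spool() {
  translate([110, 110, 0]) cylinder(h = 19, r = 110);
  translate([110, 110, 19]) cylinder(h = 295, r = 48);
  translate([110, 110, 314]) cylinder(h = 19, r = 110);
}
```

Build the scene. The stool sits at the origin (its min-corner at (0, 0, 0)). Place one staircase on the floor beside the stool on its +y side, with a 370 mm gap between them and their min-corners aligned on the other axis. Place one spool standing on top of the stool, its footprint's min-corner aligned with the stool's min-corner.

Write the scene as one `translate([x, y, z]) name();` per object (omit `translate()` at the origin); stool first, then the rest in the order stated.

stool();
translate([0, 666, 0]) staircase();
translate([0, 0, 395]) spool();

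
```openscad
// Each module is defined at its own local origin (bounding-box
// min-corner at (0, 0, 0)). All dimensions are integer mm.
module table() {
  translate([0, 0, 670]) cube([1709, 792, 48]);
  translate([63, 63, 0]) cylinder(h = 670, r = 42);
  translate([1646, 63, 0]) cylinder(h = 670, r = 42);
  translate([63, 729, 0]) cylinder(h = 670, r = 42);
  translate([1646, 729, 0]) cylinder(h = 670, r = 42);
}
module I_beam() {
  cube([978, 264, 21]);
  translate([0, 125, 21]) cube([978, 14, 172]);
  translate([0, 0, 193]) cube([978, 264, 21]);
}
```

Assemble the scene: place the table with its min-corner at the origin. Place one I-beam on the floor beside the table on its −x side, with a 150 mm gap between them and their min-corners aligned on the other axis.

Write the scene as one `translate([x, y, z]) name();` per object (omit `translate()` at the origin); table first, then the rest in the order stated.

table();
translate([-1128, 0, 0]) I_beam();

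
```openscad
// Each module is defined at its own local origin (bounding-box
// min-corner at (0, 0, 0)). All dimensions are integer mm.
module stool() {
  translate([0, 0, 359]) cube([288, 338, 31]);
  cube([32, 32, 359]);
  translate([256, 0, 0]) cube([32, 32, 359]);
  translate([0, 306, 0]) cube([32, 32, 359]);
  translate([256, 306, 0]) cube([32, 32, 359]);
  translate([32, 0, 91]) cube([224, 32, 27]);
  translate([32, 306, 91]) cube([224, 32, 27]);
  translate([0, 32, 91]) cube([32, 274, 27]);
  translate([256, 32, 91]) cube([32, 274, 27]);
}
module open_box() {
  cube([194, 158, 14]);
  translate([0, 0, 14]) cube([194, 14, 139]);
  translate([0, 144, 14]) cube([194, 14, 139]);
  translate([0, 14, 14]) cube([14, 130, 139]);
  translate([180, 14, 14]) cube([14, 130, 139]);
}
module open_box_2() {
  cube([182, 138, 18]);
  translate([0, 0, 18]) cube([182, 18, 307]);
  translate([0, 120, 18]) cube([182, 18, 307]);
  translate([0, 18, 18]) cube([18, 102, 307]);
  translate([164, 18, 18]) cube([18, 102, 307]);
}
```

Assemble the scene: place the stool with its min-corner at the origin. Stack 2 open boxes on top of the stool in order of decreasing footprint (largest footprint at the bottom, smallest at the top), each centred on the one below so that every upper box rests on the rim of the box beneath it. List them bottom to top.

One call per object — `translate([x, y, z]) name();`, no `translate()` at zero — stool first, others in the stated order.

stool();
translate([47, 90, 390]) open_box();
translate([53, 100, 543]) open_box_2();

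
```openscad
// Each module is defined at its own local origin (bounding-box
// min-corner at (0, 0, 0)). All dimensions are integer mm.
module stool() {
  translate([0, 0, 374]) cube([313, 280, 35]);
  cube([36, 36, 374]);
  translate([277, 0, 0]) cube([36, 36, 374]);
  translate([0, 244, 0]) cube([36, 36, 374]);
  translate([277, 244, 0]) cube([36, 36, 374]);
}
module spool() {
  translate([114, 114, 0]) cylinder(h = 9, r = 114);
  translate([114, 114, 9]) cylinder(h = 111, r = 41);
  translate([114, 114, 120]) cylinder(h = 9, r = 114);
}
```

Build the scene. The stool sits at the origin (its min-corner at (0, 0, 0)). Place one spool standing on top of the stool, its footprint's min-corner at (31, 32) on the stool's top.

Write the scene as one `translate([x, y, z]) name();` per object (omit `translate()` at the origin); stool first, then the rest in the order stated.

stool();
translate([31, 32, 409]) spool();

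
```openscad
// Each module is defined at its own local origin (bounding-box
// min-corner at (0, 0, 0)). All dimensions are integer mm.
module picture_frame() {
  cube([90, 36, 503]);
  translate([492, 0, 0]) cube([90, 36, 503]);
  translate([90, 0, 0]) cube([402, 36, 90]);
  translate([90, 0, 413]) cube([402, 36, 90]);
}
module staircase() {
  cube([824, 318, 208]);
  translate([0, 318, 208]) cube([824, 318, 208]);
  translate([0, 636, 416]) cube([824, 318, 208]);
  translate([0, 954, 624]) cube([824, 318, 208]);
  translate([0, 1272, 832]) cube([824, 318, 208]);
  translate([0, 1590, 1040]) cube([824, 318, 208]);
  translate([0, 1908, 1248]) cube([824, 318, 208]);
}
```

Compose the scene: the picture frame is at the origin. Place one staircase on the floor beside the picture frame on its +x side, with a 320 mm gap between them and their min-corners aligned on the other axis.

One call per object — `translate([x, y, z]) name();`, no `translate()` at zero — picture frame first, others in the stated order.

picture_frame();
translate([902, 0, 0]) staircase();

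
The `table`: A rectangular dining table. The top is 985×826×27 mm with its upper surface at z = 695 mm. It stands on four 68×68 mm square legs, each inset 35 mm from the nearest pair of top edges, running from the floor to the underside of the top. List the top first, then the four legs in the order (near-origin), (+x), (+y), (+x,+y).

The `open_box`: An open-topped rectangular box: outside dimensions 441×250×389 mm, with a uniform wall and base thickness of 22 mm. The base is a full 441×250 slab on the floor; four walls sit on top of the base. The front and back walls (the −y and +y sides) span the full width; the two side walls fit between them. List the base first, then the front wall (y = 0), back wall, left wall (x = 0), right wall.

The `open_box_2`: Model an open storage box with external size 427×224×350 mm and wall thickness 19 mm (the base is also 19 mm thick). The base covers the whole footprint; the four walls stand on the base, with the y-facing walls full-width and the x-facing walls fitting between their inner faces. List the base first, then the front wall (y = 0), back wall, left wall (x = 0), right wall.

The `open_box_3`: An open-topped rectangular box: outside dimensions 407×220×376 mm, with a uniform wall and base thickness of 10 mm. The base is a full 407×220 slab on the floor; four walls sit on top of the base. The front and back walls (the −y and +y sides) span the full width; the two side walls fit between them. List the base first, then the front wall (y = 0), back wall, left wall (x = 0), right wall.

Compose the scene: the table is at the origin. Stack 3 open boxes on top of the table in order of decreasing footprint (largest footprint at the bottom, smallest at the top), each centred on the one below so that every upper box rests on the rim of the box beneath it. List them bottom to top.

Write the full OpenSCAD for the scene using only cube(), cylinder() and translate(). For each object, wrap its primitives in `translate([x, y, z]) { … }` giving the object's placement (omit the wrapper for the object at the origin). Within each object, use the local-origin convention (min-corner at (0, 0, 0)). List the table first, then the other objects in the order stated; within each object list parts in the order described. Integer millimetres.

translate([0, 0, 668]) cube([985, 826, 27]);
translate([35, 35, 0]) cube([68, 68, 668]);
translate([882, 35, 0]) cube([68, 68, 668]);
translate([35, 723, 0]) cube([68, 68, 668]);
translate([882, 723, 0]) cube([68, 68, 668]);
translate([272, 288, 695]) {
  cube([441, 250, 22]);
  translate([0, 0, 22]) cube([441, 22, 367]);
  translate([0, 228, 22]) cube([441, 22, 367]);
  translate([0, 22, 22]) cube([22, 206, 367]);
  translate([419, 22, 22]) cube([22, 206, 367]);
}
translate([279, 301, 1084]) {
  cube([427, 224, 19]);
  translate([0, 0, 19]) cube([427, 19, 331]);
  translate([0, 205, 19]) cube([427, 19, 331]);
  translate([0, 19, 19]) cube([19, 186, 331]);
  translate([408, 19, 19]) cube([19, 186, 331]);
}
translate([289, 303, 1434]) {
  cube([407, 220, 10]);
  translate([0, 0, 10]) cube([407, 10, 366]);
  translate([0, 210, 10]) cube([407, 10, 366]);
  translate([0, 10, 10]) cube([10, 200, 366]);
  translate([397, 10, 10]) cube([10, 200, 366]);
}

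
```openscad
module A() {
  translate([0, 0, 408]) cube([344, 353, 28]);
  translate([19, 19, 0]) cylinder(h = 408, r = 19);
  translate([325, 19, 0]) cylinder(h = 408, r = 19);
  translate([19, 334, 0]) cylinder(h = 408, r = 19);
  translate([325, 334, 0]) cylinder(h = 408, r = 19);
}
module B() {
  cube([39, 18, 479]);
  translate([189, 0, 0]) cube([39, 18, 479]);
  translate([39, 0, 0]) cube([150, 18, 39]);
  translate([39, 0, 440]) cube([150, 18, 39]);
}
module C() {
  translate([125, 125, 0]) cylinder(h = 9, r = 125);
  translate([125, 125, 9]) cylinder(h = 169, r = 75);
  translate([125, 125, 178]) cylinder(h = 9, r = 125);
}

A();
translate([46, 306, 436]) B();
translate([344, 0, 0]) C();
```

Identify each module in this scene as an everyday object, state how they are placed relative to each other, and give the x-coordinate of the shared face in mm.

A is a stool. B is a picture frame. C is a spool. The picture frame is on top of the stool. The spool is against the stool's +x side, with their −y faces flush. The x-coordinate of the shared face is 344 mm.

The stool's +x face and the spool's −x face are both at x = 344 mm.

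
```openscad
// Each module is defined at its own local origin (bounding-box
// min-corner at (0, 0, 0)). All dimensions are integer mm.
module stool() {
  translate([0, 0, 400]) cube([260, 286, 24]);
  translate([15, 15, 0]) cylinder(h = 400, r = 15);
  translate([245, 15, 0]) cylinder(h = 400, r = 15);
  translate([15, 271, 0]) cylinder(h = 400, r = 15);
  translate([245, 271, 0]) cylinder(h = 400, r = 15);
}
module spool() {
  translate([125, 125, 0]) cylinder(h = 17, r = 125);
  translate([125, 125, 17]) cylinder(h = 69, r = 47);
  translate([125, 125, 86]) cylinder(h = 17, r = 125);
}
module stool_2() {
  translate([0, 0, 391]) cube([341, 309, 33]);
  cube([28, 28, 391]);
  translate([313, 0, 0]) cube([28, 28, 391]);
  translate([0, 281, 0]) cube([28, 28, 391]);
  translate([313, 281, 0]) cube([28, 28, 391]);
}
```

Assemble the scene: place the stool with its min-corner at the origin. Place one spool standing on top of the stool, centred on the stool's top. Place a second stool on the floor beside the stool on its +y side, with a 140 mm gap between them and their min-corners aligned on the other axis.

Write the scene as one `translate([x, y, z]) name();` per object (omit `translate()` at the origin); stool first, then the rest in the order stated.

stool();
translate([5, 18, 424]) spool();
translate([0, 426, 0]) stool_2();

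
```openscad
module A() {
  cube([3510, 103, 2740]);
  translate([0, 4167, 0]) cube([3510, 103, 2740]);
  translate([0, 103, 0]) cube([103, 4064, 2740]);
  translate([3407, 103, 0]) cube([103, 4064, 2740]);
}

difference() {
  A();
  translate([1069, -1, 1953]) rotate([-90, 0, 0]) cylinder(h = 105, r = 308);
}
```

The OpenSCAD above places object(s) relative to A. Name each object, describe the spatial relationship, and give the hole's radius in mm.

The subtracted cylinder has r = 308 mm.

A is a house frame. The house frame has a circular hole through its front wall. The hole's radius is 308 mm.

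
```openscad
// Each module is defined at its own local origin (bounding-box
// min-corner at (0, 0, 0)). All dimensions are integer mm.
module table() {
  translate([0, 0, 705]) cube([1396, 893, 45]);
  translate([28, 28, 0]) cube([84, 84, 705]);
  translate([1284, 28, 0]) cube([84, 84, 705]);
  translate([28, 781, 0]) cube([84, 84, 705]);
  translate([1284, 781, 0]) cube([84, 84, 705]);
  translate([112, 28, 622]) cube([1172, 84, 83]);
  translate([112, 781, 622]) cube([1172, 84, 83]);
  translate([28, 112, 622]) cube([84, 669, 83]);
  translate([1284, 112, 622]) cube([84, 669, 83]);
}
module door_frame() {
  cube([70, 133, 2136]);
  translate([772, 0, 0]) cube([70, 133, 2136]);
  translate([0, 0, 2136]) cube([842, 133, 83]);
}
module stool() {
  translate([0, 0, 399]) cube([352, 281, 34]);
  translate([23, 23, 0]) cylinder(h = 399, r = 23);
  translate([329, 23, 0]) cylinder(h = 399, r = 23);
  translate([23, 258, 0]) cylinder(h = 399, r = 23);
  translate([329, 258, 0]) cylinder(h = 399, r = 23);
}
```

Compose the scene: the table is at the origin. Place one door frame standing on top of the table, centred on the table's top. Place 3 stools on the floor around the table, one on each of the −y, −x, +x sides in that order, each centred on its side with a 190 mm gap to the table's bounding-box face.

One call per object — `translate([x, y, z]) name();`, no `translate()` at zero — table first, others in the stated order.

table();
translate([277, 380, 750]) door_frame();
translate([522, -471, 0]) stool();
translate([-542, 306, 0]) stool();
translate([1586, 306, 0]) stool();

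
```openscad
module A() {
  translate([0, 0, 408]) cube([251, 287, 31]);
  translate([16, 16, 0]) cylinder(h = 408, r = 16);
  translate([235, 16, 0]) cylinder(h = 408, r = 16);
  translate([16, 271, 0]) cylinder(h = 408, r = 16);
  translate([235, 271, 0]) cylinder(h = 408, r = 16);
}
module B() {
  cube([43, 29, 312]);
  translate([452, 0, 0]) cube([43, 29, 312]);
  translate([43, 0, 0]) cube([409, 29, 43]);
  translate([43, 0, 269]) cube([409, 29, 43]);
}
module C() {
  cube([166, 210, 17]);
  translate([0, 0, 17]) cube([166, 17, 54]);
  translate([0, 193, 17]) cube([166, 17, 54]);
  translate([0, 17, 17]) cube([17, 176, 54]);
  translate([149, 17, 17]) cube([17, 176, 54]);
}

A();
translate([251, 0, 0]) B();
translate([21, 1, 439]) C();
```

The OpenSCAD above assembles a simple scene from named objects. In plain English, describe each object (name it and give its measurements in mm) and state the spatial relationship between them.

A is a four-legged stool. The seat is a 251×287×31 mm slab whose top surface is at z = 439 mm; four round legs, each 32 mm in diameter, run from the floor (z = 0) to the underside of the seat, each leg's axis is inset half a diameter from the nearest pair of seat edges (so the leg's bounding box is flush with the corner).

B is a rectangular picture frame lying in the x–z plane (depth along y). The opening is 409 mm wide (x) by 226 mm tall (z), surrounded by a border 43 mm wide on all four sides. The frame is 29 mm deep and is made of two full-height vertical stiles with two horizontal rails fitted between them.

C is an open-topped rectangular box: outside dimensions 166×210×71 mm, with a uniform wall and base thickness of 17 mm. The base is a full 166×210 slab on the floor; four walls sit on top of the base. The front and back walls (the −y and +y sides) span the full width; the two side walls fit between them.

The picture frame is against the stool's +x side, with their −y faces flush. The open box is on top of the stool.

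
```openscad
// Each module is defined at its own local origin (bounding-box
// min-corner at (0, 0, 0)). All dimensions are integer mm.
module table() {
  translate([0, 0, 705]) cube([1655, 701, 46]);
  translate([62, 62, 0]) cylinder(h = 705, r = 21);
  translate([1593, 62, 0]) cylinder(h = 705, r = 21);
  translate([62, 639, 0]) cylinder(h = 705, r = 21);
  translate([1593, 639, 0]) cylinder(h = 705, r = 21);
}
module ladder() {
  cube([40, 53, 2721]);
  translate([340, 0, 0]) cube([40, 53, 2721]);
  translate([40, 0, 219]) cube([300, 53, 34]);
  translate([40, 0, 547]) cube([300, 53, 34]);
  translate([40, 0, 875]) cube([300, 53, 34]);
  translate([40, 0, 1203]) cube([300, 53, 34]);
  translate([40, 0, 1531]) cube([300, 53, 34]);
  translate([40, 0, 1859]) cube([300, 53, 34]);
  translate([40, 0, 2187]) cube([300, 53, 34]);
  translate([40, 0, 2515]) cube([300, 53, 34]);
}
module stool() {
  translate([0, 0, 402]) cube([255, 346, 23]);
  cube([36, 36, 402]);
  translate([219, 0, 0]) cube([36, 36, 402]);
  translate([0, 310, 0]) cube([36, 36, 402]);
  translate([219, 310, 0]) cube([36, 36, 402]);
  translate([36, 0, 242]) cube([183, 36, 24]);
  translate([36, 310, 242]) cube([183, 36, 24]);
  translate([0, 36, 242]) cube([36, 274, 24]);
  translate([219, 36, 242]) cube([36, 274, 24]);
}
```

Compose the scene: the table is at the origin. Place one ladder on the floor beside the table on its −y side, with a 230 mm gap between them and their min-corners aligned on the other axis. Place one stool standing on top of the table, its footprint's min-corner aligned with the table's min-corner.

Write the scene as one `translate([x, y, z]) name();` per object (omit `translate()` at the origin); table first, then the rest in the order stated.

table();
translate([0, -283, 0]) ladder();
translate([0, 0, 751]) stool();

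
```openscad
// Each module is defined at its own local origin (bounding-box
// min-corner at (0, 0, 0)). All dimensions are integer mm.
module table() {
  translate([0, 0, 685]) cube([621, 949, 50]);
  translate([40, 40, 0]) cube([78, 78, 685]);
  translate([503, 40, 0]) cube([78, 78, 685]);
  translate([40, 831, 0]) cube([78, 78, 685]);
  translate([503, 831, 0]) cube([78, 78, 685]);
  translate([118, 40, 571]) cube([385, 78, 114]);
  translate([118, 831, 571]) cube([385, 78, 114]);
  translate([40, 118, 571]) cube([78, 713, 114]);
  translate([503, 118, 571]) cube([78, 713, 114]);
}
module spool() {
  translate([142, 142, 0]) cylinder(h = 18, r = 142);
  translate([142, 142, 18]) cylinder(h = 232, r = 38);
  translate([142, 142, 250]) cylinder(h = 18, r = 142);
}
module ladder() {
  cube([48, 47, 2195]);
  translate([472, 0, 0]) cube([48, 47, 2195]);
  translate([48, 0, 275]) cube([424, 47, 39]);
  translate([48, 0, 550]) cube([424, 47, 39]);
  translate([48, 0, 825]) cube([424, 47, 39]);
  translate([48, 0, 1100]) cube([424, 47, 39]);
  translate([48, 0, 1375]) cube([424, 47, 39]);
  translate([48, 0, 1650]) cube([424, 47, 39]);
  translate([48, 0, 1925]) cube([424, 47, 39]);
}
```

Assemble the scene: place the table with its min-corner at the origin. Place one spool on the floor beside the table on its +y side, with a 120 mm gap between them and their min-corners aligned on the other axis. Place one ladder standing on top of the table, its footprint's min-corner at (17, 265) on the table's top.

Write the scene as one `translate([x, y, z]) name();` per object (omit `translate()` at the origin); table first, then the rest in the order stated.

table();
translate([0, 1069, 0]) spool();
translate([17, 265, 735]) ladder();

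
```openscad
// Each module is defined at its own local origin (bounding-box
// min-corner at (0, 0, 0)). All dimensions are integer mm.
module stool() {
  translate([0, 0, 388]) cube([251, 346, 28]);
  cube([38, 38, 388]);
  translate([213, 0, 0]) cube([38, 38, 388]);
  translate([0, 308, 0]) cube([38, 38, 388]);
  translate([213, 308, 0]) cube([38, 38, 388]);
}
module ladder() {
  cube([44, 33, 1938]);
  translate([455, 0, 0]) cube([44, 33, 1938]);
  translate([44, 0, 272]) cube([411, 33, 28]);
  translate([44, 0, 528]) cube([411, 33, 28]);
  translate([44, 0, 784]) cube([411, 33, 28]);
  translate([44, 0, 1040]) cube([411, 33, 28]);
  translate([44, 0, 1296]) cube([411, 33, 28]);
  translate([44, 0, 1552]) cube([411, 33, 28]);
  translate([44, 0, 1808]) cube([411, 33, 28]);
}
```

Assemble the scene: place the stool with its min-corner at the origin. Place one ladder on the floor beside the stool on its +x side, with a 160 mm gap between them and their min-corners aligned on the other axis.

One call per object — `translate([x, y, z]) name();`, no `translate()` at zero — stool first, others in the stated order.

stool();
translate([411, 0, 0]) ladder();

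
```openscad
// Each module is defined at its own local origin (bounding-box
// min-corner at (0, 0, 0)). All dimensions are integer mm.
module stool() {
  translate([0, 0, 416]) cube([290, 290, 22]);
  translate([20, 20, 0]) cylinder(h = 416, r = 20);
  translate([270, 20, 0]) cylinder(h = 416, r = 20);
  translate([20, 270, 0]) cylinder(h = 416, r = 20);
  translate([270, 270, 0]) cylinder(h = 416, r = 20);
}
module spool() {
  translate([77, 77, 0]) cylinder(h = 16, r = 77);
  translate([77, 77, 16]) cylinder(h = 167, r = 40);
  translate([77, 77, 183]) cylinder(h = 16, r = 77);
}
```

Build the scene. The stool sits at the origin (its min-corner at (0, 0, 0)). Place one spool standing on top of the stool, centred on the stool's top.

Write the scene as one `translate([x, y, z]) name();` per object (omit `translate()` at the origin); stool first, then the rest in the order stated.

stool();
translate([68, 68, 438]) spool();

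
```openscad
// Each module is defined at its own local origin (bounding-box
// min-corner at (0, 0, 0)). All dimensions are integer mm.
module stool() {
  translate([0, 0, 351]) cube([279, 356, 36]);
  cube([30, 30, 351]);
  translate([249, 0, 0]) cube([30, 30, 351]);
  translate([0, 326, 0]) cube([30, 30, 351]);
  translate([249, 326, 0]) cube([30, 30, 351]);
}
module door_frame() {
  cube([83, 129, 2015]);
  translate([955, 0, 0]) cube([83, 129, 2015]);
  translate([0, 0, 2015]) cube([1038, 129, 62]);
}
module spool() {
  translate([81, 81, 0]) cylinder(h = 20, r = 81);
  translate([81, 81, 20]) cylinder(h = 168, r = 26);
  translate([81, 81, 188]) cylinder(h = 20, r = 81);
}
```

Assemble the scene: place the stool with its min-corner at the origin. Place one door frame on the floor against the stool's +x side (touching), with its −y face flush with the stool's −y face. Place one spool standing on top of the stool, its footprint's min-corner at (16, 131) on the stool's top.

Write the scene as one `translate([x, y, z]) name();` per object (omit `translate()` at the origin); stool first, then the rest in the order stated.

stool();
translate([279, 0, 0]) door_frame();
translate([16, 131, 387]) spool();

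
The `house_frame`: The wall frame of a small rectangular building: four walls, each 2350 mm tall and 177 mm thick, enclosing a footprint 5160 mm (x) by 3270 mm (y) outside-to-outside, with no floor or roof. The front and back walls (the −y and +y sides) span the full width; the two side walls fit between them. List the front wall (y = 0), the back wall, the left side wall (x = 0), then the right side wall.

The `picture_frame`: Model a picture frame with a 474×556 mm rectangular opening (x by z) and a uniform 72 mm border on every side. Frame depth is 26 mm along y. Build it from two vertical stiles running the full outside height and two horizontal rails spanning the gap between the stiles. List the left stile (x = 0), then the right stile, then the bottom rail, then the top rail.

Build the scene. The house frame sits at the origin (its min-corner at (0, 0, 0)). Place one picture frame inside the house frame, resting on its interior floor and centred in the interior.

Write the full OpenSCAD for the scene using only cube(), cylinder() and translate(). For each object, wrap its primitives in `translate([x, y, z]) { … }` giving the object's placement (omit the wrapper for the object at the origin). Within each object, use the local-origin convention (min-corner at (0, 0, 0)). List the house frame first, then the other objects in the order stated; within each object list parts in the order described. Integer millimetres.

cube([5160, 177, 2350]);
translate([0, 3093, 0]) cube([5160, 177, 2350]);
translate([0, 177, 0]) cube([177, 2916, 2350]);
translate([4983, 177, 0]) cube([177, 2916, 2350]);
translate([2271, 1622, 0]) {
  cube([72, 26, 700]);
  translate([546, 0, 0]) cube([72, 26, 700]);
  translate([72, 0, 0]) cube([474, 26, 72]);
  translate([72, 0, 628]) cube([474, 26, 72]);
}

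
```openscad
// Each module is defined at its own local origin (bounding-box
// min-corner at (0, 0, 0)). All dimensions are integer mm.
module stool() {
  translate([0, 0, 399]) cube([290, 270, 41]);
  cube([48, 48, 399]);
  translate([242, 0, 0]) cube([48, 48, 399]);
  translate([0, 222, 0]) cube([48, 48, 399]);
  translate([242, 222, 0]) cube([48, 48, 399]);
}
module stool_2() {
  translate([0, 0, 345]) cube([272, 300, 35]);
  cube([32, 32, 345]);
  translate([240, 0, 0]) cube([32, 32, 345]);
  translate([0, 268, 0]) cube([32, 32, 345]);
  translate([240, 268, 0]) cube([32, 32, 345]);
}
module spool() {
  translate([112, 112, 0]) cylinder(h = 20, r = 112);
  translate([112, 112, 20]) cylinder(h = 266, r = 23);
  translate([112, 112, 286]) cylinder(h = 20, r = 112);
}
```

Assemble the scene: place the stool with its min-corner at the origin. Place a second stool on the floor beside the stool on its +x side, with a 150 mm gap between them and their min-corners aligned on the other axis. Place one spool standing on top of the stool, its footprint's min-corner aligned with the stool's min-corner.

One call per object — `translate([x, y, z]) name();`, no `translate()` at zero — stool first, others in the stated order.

stool();
translate([440, 0, 0]) stool_2();
translate([0, 0, 440]) spool();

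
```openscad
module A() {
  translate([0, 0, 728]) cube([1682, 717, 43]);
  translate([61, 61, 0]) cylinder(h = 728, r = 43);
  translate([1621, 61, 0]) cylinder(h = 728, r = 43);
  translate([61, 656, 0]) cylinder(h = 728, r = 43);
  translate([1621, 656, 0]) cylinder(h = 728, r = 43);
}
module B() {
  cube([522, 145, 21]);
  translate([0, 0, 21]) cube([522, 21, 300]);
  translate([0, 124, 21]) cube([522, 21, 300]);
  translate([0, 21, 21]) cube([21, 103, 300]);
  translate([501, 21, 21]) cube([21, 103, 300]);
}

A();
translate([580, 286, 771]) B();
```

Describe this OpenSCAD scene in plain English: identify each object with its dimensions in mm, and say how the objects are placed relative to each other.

A is a table with a 1682×717 mm rectangular top, 43 mm thick, top surface at z = 771 mm, supported by four round legs of 86 mm diameter, each leg's bounding box inset 18 mm from the nearest pair of top edges, running from the floor.

B is an open storage box with external size 522×145×321 mm and wall thickness 21 mm (the base is also 21 mm thick). The base covers the whole footprint; the four walls stand on the base, with the y-facing walls full-width and the x-facing walls fitting between their inner faces.

The open box is on top of the table, centred.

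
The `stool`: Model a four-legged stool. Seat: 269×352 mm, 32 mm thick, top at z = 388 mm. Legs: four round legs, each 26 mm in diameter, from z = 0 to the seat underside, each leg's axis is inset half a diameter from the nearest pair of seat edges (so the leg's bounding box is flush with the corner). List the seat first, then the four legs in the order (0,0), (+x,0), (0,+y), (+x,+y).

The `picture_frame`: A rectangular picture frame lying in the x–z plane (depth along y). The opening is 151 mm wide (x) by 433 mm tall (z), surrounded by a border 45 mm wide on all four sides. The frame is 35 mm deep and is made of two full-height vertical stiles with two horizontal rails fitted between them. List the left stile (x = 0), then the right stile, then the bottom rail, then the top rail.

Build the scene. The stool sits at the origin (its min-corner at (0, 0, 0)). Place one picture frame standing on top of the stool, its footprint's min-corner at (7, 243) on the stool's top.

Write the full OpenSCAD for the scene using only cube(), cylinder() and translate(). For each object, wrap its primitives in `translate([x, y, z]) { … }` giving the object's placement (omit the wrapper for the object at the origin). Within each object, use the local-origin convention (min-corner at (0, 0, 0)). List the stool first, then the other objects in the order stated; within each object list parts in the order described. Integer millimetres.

translate([0, 0, 356]) cube([269, 352, 32]);
translate([13, 13, 0]) cylinder(h = 356, r = 13);
translate([256, 13, 0]) cylinder(h = 356, r = 13);
translate([13, 339, 0]) cylinder(h = 356, r = 13);
translate([256, 339, 0]) cylinder(h = 356, r = 13);
translate([7, 243, 388]) {
  cube([45, 35, 523]);
  translate([196, 0, 0]) cube([45, 35, 523]);
  translate([45, 0, 0]) cube([151, 35, 45]);
  translate([45, 0, 478]) cube([151, 35, 45]);
}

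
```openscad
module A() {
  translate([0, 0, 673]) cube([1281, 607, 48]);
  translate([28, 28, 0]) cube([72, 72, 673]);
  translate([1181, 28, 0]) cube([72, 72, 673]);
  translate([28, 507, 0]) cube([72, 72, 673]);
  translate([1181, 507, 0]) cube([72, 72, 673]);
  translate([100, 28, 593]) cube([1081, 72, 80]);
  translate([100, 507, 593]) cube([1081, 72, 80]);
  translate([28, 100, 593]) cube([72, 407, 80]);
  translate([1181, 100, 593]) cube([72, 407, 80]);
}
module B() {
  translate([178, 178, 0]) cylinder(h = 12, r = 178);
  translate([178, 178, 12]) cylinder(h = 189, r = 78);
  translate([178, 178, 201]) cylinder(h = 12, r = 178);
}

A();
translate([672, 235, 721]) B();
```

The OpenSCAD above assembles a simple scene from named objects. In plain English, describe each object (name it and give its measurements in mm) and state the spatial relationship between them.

A is a table: top 1281 mm (x) × 607 mm (y), 48 mm thick, upper face at z = 721 mm, on four 72×72 mm square legs, each inset 28 mm from the nearest pair of top edges, running from z = 0 to the bottom of the top. Four apron rails, 72 mm thick and 80 mm tall, run between adjacent legs with their top edges flush with the underside of the top and their outer faces flush with the legs' outer faces.

B is a spool: two coaxial disc flanges of radius 178 mm and thickness 12 mm, joined by a core cylinder of radius 78 mm and height 189 mm. The lower flange rests on z = 0 and the three cylinders share a vertical axis.

The spool is on top of the table.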